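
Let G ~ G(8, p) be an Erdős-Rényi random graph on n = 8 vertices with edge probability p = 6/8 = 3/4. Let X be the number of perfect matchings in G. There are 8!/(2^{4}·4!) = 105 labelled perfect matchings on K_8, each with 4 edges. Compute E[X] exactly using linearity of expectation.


K_8 has 8!/(2^{4}·4!) = 105 labelled perfect matchings.
For each such perfect matching H, let X_H = 1 if all 4 edges of H are present in G. Then P[X_H = 1] = p^{4} = (3/4)^{4} = 81/256.
By linearity of expectation: E[X] = Σ_H E[X_H] = 105 · p^{4} = 105 · 81/256 = 8505/256.
Numerically: E[X] ≈ 33.2.

E[X] = 105 · (3/4)^{4} = 8505/256 ≈ 33.2.


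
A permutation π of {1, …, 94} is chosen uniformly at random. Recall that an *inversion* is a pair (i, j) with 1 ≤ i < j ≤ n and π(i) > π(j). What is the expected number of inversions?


Write X = Σ X_I over the C(94, 2) = 4371 pairs i < j, with X_I the indicator of one inversion.
There are 4371 indicators.
For each fixed pair i < j, the values π(i) and π(j) are two distinct elements of {1, …, 94} in uniformly random order; by symmetry P[π(i) > π(j)] = 1/2.
By linearity: E[X] = 4371 · (1/2) = C(94, 2) · (1/2) = 4371/2 = 4371/2 ≈ 2185.500.

E[X] = 4371/2 = 2185.500.


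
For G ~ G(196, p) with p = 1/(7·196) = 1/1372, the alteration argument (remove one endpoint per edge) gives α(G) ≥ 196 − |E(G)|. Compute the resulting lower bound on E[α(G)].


E[|E(G)|] = C(196, 2)·p = 19110 · (1/1372) = 195/14.
E[α(G)] ≥ n − E[|E(G)|] = 196 − 195/14 = 2549/14.
Numerically: ≈ 182.0714.
(This is only a lower bound; the true E[α(G)] may be larger.)

E[α(G)] ≥ 2549/14 ≈ 182.0714.


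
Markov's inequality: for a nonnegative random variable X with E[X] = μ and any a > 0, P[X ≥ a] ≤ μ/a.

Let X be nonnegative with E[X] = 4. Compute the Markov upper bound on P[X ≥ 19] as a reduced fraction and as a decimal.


μ = E[X] = 4, a = 19.
Markov: P[X ≥ 19] ≤ μ/a = (4)/19 = 4/19.
Numerically: ≈ 0.210526.
(Since a = 19 > μ = 4.000000, the bound 4/19 is < 1 and informative.)

P[X ≥ 19] ≤ 4/19 ≈ 0.210526.


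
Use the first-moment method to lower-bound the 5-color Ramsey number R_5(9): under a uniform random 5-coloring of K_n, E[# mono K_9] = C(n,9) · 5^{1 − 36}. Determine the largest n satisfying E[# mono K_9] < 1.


We need C(n, 9) · 5^{1 − 36} < 1, i.e. C(n, 9) < 5^{36 − 1} = 2910383045673370361328125.
Check values of n near the boundary:
  n = 2170: C(2170, 9) = 2891746779868845075610510; 2891746779868845075610510 < 2910383045673370361328125? YES
  n = 2171: C(2171, 9) = 2903784578674959601827205; 2903784578674959601827205 < 2910383045673370361328125? YES
  n = 2172: C(2172, 9) = 2915866900084148060642020; 2915866900084148060642020 < 2910383045673370361328125? NO
  n = 2173: C(2173, 9) = 2927993888115921319674265; 2927993888115921319674265 < 2910383045673370361328125? NO
  n = 2174: C(2174, 9) = 2940165687188920530702934; 2940165687188920530702934 < 2910383045673370361328125? NO
The largest n with C(n, 9) < 2910383045673370361328125 is n = 2171 (where E[X] = 580756915734991920365441/582076609134674072265625 ≈ 0.99773). Hence R_5(9) > 2171, i.e. R_5(9) ≥ 2172.

Largest n = 2171; hence R_5(9) > 2171.


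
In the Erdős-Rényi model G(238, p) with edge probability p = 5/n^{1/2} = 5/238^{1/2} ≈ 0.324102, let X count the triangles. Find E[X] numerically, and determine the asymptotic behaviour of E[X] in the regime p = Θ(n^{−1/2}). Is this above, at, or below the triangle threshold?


Number of potential triangles: C(238, 3) = 2218636.
Each occurs with probability p³ ≈ (0.324102)³ ≈ 3.40443132e-02.
By linearity: E[X] = C(238, 3)·p³ ≈ 2218636 · 3.40443132e-02 ≈ 75531.938887.
Since α = 1/2 < 1, p = c/n^{1/2} ≫ 1/n is above the triangle threshold p ~ 1/n. Asymptotically E[X] ~ (c³/6)·n^{3(1−α)} = (5³/6)·n^{1.5} → ∞; triangles are abundant w.h.p.

E[X] ≈ 75531.938887; in regime p = Θ(1/n^{1/2}) E[X] diverges (above the triangle threshold p ~ 1/n).


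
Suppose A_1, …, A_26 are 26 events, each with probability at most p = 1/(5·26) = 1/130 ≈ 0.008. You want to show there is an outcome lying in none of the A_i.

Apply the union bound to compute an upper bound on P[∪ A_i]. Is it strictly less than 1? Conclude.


Union bound: P[∪_{i=1}^{26} A_i] ≤ Σ_i P[A_i] ≤ 26·p = 26·(1/130) = 1/5.
Numerically: 1/5 ≈ 0.200.
Is 1/5 < 1? YES.
Since P[∪ A_i] ≤ 1/5 < 1, the complement has P[∩ A_i^c] ≥ 1 − 1/5 = 4/5 > 0, so some outcome avoids every A_i.

26·p = 1/5 ≈ 0.200; existence CERTIFIED by the union bound.


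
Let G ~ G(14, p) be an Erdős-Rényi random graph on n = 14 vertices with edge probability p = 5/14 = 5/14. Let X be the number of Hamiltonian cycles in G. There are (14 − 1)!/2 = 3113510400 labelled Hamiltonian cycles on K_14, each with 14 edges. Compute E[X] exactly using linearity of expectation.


K_14 has (14 − 1)!/2 = 3113510400 labelled Hamiltonian cycles.
For each such Hamiltonian cycle H, let X_H = 1 if all 14 edges of H are present in G. Then P[X_H = 1] = p^{14} = (5/14)^{14} = 6103515625/11112006825558016.
By linearity of expectation: E[X] = Σ_H E[X_H] = 3113510400 · p^{14} = 3113510400 · 6103515625/11112006825558016 = 5302276611328125/3100448333024.
Numerically: E[X] ≈ 1710.

E[X] = 3113510400 · (5/14)^{14} = 5302276611328125/3100448333024 ≈ 1710.


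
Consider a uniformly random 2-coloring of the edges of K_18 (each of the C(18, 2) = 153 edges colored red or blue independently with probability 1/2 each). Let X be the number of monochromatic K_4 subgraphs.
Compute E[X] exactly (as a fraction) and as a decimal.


Let X = Σ_S X_S over the C(18, 4) = 3060 subsets S of size 4, where X_S = 1 if the K_4 on S is monochromatic.
For a fixed S, the K_4 on S has C(4, 2) = 6 edges. P[all 6 edges red] = (1/2)^6, and likewise for blue, so P[monochromatic] = 2·(1/2)^6 = 2^{1 − 6} = 1/32.
By linearity: E[X] = C(18, 4) · 2^{1 − 6} = 3060 · 1/32 = 765/8.
Numerically: E[X] ≈ 95.625.

E[X] = C(18,4)·2^(1−C(4,2)) = 765/8 ≈ 95.625.


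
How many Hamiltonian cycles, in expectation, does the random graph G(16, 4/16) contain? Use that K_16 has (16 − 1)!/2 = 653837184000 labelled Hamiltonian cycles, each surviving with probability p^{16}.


K_16 has (16 − 1)!/2 = 653837184000 labelled Hamiltonian cycles.
For each such Hamiltonian cycle H, let X_H = 1 if all 16 edges of H are present in G. Then P[X_H = 1] = p^{16} = (1/4)^{16} = 1/4294967296.
Summing the indicators: E[X] = Σ_H E[X_H] = 653837184000 · p^{16} = 653837184000 · 1/4294967296 = 638512875/4194304.
Numerically: E[X] ≈ 152.233.

E[X] = 653837184000 · (1/4)^{16} = 638512875/4194304 ≈ 152.233.


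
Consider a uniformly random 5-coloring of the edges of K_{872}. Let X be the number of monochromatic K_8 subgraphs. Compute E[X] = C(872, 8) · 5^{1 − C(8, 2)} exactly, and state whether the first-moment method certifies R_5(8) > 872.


E[X] = C(872, 8) · 5^{1 − 28} = 8028343903111291045 · 5^{−27} = 8028343903111291045/7450580596923828125.
As a reduced fraction: E[X] = 1605668780622258209/1490116119384765625 ≈ 1.077546.
Is E[X] < 1? NO.
Since E[X] ≥ 1, the first-moment bound is inconclusive at n = 872; it does NOT by itself certify R_5(8) > 872.

E[X] = 1605668780622258209/1490116119384765625 ≈ 1.077546; E[X] ≥ 1; first-moment method inconclusive here.


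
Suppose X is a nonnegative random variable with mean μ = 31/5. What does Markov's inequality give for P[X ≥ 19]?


μ = E[X] = 31/5, a = 19.
Markov: P[X ≥ 19] ≤ μ/a = (31/5)/19 = 31/95.
Numerically: ≈ 0.32632.
(Since a = 19 > μ = 6.20000, the bound 31/95 is < 1 and informative.)

P[X ≥ 19] ≤ 31/95 ≈ 0.32632.


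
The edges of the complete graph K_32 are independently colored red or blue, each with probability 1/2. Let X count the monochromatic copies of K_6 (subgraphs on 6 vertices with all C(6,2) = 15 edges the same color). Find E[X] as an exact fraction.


Let X = Σ_S X_S over the C(32, 6) = 906192 subsets S of size 6, where X_S = 1 if the K_6 on S is monochromatic.
For a fixed S, the K_6 on S has C(6, 2) = 15 edges. P[all 15 edges red] = (1/2)^15, and likewise for blue, so P[monochromatic] = 2·(1/2)^15 = 2^{1 − 15} = 1/16384.
By linearity of expectation: E[X] = C(32, 6) · 2^{1 − 15} = 906192 · 1/16384 = 56637/1024.
Numerically: E[X] ≈ 55.309570.

E[X] = C(32,6)·2^(1−C(6,2)) = 56637/1024 ≈ 55.309570.


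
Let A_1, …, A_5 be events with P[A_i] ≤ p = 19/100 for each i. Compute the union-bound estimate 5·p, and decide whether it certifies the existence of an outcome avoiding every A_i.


Union bound: P[∪_{i=1}^{5} A_i] ≤ Σ_i P[A_i] ≤ 5·p = 5·(19/100) = 19/20.
Numerically: 19/20 ≈ 0.9500.
Is 19/20 < 1? YES.
Since P[∪ A_i] ≤ 19/20 < 1, the complement has P[∩ A_i^c] ≥ 1 − 19/20 = 1/20 > 0, so some outcome avoids every A_i.

5·p = 19/20 ≈ 0.9500; existence CERTIFIED by the union bound.


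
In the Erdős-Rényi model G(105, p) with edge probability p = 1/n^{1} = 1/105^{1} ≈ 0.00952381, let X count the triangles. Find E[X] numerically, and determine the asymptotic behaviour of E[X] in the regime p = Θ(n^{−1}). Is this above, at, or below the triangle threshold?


Number of potential triangles: C(105, 3) = 187460.
Each occurs with probability p³ ≈ (0.00952381)³ ≈ 8.63837599e-07.
By linearity: E[X] = C(105, 3)·p³ ≈ 187460 · 8.63837599e-07 ≈ 0.161935.
Here α = 1, so p = 1/n is exactly at the triangle threshold p ~ 1/n. Asymptotically E[X] → c³/6 = 1³/6 = 1/6 ≈ 0.166667, a bounded constant. In this regime the triangle count is asymptotically Poisson(c³/6).

E[X] ≈ 0.161935; in regime p = Θ(1/n^{1}) E[X] stays bounded (at the triangle threshold p ~ 1/n).


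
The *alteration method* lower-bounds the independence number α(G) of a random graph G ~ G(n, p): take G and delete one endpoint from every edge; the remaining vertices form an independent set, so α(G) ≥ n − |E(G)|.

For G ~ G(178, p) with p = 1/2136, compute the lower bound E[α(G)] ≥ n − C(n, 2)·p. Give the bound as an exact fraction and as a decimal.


E[|E(G)|] = C(178, 2)·p = 15753 · (1/2136) = 59/8.
E[α(G)] ≥ n − E[|E(G)|] = 178 − 59/8 = 1365/8.
Numerically: ≈ 170.625.
(This is only a lower bound; the true E[α(G)] may be larger.)

E[α(G)] ≥ 1365/8 ≈ 170.625.


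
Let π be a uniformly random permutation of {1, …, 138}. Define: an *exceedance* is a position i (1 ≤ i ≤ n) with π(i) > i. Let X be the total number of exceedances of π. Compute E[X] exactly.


Write X = Σ_{i=1}^{138} X_i, where X_i = 1_{π(i) > i}.
For each fixed i, π(i) is uniform over {1, …, 138} (marginal of a uniform permutation), so P[π(i) > i] = (n − i)/n. Summing: Σ_{i=1}^{138} (n − i)/n = (0 + 1 + … + 137)/138 = 138(138 − 1)/(2·138) = (138 − 1)/2.
Hence E[X] = Σ_{i=1}^{138} (138 − i)/138 = 137/2 ≈ 68.500000.

E[X] = 137/2 = 68.500000.


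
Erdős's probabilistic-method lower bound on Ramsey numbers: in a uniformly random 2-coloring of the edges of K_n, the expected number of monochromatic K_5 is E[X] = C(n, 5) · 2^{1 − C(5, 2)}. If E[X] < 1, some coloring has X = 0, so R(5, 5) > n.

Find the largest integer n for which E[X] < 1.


We need C(n, 5) · 2^{1 − 10} < 1, i.e. C(n, 5) < 2^{10 − 1} = 512.
Check values of n near the boundary:
  n = 8: C(8, 5) = 56; 56 < 512? YES
  n = 9: C(9, 5) = 126; 126 < 512? YES
  n = 10: C(10, 5) = 252; 252 < 512? YES
  n = 11: C(11, 5) = 462; 462 < 512? YES
  n = 12: C(12, 5) = 792; 792 < 512? NO
The largest n with C(n, 5) < 512 is n = 11 (where E[X] = 231/256 ≈ 0.9023438). Hence R(5, 5) > 11, i.e. R(5, 5) ≥ 12.

Largest n = 11; hence R(5, 5) > 11.


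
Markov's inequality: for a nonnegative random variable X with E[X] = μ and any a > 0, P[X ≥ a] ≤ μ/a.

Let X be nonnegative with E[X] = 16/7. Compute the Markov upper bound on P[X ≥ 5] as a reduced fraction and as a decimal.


μ = E[X] = 16/7, a = 5.
Markov: P[X ≥ 5] ≤ μ/a = (16/7)/5 = 16/35.
Numerically: ≈ 0.45714.
(Since a = 5 > μ = 2.28571, the bound 16/35 is < 1 and informative.)

P[X ≥ 5] ≤ 16/35 ≈ 0.45714.


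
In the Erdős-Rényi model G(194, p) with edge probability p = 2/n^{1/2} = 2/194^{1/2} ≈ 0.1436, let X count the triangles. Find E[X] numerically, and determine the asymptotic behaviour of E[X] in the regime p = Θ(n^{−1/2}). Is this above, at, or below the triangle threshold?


Number of potential triangles: C(194, 3) = 1198144.
Each occurs with probability p³ ≈ (0.1436)³ ≈ 2.960652e-03.
By linearity: E[X] = C(194, 3)·p³ ≈ 1198144 · 2.960652e-03 ≈ 3547.2877.
Since α = 1/2 < 1, p = c/n^{1/2} ≫ 1/n is above the triangle threshold p ~ 1/n. Asymptotically E[X] ~ (c³/6)·n^{3(1−α)} = (2³/6)·n^{1.5} → ∞; triangles are abundant w.h.p.

E[X] ≈ 3547.2877; in regime p = Θ(1/n^{1/2}) E[X] diverges (above the triangle threshold p ~ 1/n).


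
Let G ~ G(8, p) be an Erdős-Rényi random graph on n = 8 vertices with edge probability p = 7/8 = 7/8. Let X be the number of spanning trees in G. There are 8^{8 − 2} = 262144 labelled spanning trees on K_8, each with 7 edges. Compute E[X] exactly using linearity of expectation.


K_8 has 8^{8 − 2} = 262144 labelled spanning trees.
For each such spanning tree H, let X_H = 1 if all 7 edges of H are present in G. Then P[X_H = 1] = p^{7} = (7/8)^{7} = 823543/2097152.
Summing the indicators: E[X] = Σ_H E[X_H] = 262144 · p^{7} = 262144 · 823543/2097152 = 823543/8.
Numerically: E[X] ≈ 102943.

E[X] = 262144 · (7/8)^{7} = 823543/8 ≈ 102943.


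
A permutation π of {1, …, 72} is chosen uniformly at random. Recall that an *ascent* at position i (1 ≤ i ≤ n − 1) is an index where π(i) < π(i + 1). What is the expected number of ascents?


Write X = Σ X_I over i = 1, …, 71, with X_I the indicator of one ascent.
There are 71 indicators.
For each fixed i, the pair (π(i), π(i+1)) is a uniformly random ordered pair of distinct values from {1, …, 72}; by symmetry P[π(i) < π(i+1)] = 1/2.
By linearity: E[X] = 71 · (1/2) = (72 − 1) · (1/2) = 71/2 ≈ 35.500000.

E[X] = 71/2 = 35.500000.


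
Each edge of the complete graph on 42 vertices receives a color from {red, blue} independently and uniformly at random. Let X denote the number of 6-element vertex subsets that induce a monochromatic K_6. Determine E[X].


Let X = Σ_S X_S over the C(42, 6) = 5245786 subsets S of size 6, where X_S = 1 if the K_6 on S is monochromatic.
For a fixed S, the K_6 on S has C(6, 2) = 15 edges. P[all 15 edges red] = (1/2)^15, and likewise for blue, so P[monochromatic] = 2·(1/2)^15 = 2^{1 − 15} = 1/16384.
By linearity: E[X] = C(42, 6) · 2^{1 − 15} = 5245786 · 1/16384 = 2622893/8192.
Numerically: E[X] ≈ 320.17737.

E[X] = C(42,6)·2^(1−C(6,2)) = 2622893/8192 ≈ 320.17737.


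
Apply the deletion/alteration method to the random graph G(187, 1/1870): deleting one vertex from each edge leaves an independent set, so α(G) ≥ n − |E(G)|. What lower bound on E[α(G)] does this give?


E[|E(G)|] = C(187, 2)·p = 17391 · (1/1870) = 93/10.
E[α(G)] ≥ n − E[|E(G)|] = 187 − 93/10 = 1777/10.
Numerically: ≈ 177.700.
(This is only a lower bound; the true E[α(G)] may be larger.)

E[α(G)] ≥ 1777/10 ≈ 177.700.


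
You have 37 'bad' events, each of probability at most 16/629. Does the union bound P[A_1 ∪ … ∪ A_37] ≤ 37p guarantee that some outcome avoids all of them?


Union bound: P[∪_{i=1}^{37} A_i] ≤ Σ_i P[A_i] ≤ 37·p = 37·(16/629) = 16/17.
Numerically: 16/17 ≈ 0.94118.
Is 16/17 < 1? YES.
Since P[∪ A_i] ≤ 16/17 < 1, the complement has P[∩ A_i^c] ≥ 1 − 16/17 = 1/17 > 0, so some outcome avoids every A_i.

37·p = 16/17 ≈ 0.94118; existence CERTIFIED by the union bound.


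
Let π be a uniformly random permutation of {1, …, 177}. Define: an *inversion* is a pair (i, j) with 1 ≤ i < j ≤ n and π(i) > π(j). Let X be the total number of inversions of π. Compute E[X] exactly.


Write X = Σ X_I over the C(177, 2) = 15576 pairs i < j, with X_I the indicator of one inversion.
There are 15576 indicators.
For each fixed pair i < j, the values π(i) and π(j) are two distinct elements of {1, …, 177} in uniformly random order; by symmetry P[π(i) > π(j)] = 1/2.
By linearity: E[X] = 15576 · (1/2) = C(177, 2) · (1/2) = 15576/2 = 7788 ≈ 7788.000.

E[X] = 7788 = 7788.000.


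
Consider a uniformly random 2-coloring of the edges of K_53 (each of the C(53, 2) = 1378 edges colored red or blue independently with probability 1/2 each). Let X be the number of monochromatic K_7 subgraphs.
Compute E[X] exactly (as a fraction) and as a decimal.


Let X = Σ_S X_S over the C(53, 7) = 154143080 subsets S of size 7, where X_S = 1 if the K_7 on S is monochromatic.
For a fixed S, the K_7 on S has C(7, 2) = 21 edges. P[all 21 edges red] = (1/2)^21, and likewise for blue, so P[monochromatic] = 2·(1/2)^21 = 2^{1 − 21} = 1/1048576.
By linearity of expectation: E[X] = C(53, 7) · 2^{1 − 21} = 154143080 · 1/1048576 = 19267885/131072.
Numerically: E[X] ≈ 147.0023.

E[X] = C(53,7)·2^(1−C(7,2)) = 19267885/131072 ≈ 147.0023.


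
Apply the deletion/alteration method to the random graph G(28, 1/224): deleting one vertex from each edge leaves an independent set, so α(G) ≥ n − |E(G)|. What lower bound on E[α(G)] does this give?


E[|E(G)|] = C(28, 2)·p = 378 · (1/224) = 27/16.
E[α(G)] ≥ n − E[|E(G)|] = 28 − 27/16 = 421/16.
Numerically: ≈ 26.312.
(This is only a lower bound; the true E[α(G)] may be larger.)

E[α(G)] ≥ 421/16 ≈ 26.312.


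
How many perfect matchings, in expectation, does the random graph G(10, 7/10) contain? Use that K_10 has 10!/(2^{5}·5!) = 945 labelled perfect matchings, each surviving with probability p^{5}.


K_10 has 10!/(2^{5}·5!) = 945 labelled perfect matchings.
For each such perfect matching H, let X_H = 1 if all 5 edges of H are present in G. Then P[X_H = 1] = p^{5} = (7/10)^{5} = 16807/100000.
By linearity of expectation: E[X] = Σ_H E[X_H] = 945 · p^{5} = 945 · 16807/100000 = 3176523/20000.
Numerically: E[X] ≈ 158.83.

E[X] = 945 · (7/10)^{5} = 3176523/20000 ≈ 158.83.


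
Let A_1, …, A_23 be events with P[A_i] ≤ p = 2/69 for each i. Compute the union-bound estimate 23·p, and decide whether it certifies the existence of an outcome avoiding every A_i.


Union bound: P[∪_{i=1}^{23} A_i] ≤ Σ_i P[A_i] ≤ 23·p = 23·(2/69) = 2/3.
Numerically: 2/3 ≈ 0.6667.
Is 2/3 < 1? YES.
Since P[∪ A_i] ≤ 2/3 < 1, the complement has P[∩ A_i^c] ≥ 1 − 2/3 = 1/3 > 0, so some outcome avoids every A_i.

23·p = 2/3 ≈ 0.6667; existence CERTIFIED by the union bound.


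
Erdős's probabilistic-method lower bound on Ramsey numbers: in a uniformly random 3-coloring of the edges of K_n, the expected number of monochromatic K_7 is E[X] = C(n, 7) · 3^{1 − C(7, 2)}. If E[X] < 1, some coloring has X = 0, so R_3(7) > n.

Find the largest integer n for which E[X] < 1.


We need C(n, 7) · 3^{1 − 21} < 1, i.e. C(n, 7) < 3^{21 − 1} = 3486784401.
Check values of n near the boundary:
  n = 79: C(79, 7) = 2898753715; 2898753715 < 3486784401? YES
  n = 80: C(80, 7) = 3176716400; 3176716400 < 3486784401? YES
  n = 81: C(81, 7) = 3477216600; 3477216600 < 3486784401? YES
  n = 82: C(82, 7) = 3801756816; 3801756816 < 3486784401? NO
  n = 83: C(83, 7) = 4151918628; 4151918628 < 3486784401? NO
  n = 84: C(84, 7) = 4529365776; 4529365776 < 3486784401? NO
The largest n with C(n, 7) < 3486784401 is n = 81 (where E[X] = 42928600/43046721 ≈ 0.997256). Hence R_3(7) > 81, i.e. R_3(7) ≥ 82.

Largest n = 81; hence R_3(7) > 81.


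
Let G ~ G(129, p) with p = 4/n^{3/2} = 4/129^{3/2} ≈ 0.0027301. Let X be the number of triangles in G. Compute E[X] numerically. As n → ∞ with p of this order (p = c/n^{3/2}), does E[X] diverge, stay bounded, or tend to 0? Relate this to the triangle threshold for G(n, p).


Number of potential triangles: C(129, 3) = 349504.
Each occurs with probability p³ ≈ (0.0027301)³ ≈ 2.0348213e-08.
By linearity: E[X] = C(129, 3)·p³ ≈ 349504 · 2.0348213e-08 ≈ 0.00711.
Since α = 3/2 > 1, p = c/n^{3/2} = o(1/n) is below the triangle threshold p ~ 1/n. Asymptotically E[X] ~ (c³/6)·n^{3(1−α)} = (4³/6)·n^{-1.5} → 0, so by Markov's inequality G has no triangles w.h.p.

E[X] ≈ 0.00711; in regime p = Θ(1/n^{3/2}) E[X] tends to 0 (below the triangle threshold p ~ 1/n).


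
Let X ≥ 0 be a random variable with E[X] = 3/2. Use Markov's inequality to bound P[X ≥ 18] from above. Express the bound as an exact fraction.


μ = E[X] = 3/2, a = 18.
Markov: P[X ≥ 18] ≤ μ/a = (3/2)/18 = 1/12.
Numerically: ≈ 0.0833.
(Since a = 18 > μ = 1.5000, the bound 1/12 is < 1 and informative.)

P[X ≥ 18] ≤ 1/12 ≈ 0.0833.


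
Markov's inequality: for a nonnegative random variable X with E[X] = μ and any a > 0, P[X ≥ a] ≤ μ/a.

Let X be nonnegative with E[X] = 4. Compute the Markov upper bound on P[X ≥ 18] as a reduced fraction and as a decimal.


μ = E[X] = 4, a = 18.
Markov: P[X ≥ 18] ≤ μ/a = (4)/18 = 2/9.
Numerically: ≈ 0.222.
(Since a = 18 > μ = 4.000, the bound 2/9 is < 1 and informative.)

P[X ≥ 18] ≤ 2/9 ≈ 0.222.


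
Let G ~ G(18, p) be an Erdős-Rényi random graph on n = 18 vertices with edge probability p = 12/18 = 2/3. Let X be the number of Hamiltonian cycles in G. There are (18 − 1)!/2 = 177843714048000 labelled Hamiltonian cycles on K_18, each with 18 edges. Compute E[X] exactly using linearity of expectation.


K_18 has (18 − 1)!/2 = 177843714048000 labelled Hamiltonian cycles.
For each such Hamiltonian cycle H, let X_H = 1 if all 18 edges of H are present in G. Then P[X_H = 1] = p^{18} = (2/3)^{18} = 262144/387420489.
Summing the indicators: E[X] = Σ_H E[X_H] = 177843714048000 · p^{18} = 177843714048000 · 262144/387420489 = 63951526166528000/531441.
Numerically: E[X] ≈ 1.203e+11.

E[X] = 177843714048000 · (2/3)^{18} = 63951526166528000/531441 ≈ 1.203e+11.


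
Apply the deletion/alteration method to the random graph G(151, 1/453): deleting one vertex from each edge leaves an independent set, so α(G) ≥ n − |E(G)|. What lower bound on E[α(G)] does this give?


E[|E(G)|] = C(151, 2)·p = 11325 · (1/453) = 25.
E[α(G)] ≥ n − E[|E(G)|] = 151 − 25 = 126.
Numerically: ≈ 126.0000.
(This is only a lower bound; the true E[α(G)] may be larger.)

E[α(G)] ≥ 126 ≈ 126.0000.


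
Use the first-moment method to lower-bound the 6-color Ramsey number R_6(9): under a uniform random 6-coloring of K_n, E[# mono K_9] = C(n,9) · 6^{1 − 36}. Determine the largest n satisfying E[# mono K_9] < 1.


We need C(n, 9) · 6^{1 − 36} < 1, i.e. C(n, 9) < 6^{36 − 1} = 1719070799748422591028658176.
Check values of n near the boundary:
  n = 4404: C(4404, 9) = 1703375445537161676647015880; 1703375445537161676647015880 < 1719070799748422591028658176? YES
  n = 4405: C(4405, 9) = 1706862792900636302463627150; 1706862792900636302463627150 < 1719070799748422591028658176? YES
  n = 4406: C(4406, 9) = 1710356485221788389505285700; 1710356485221788389505285700 < 1719070799748422591028658176? YES
  n = 4407: C(4407, 9) = 1713856532599459170657070050; 1713856532599459170657070050 < 1719070799748422591028658176? YES
  n = 4408: C(4408, 9) = 1717362945146264156457459600; 1717362945146264156457459600 < 1719070799748422591028658176? YES
  n = 4409: C(4409, 9) = 1720875732988608787686577131; 1720875732988608787686577131 < 1719070799748422591028658176? NO
The largest n with C(n, 9) < 1719070799748422591028658176 is n = 4408 (where E[X] = 35778394690547169926197075/35813974994758803979763712 ≈ 0.9990). Hence R_6(9) > 4408, i.e. R_6(9) ≥ 4409.

Largest n = 4408; hence R_6(9) > 4408.


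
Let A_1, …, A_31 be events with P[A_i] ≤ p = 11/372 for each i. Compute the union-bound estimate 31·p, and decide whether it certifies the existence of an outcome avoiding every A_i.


Union bound: P[∪_{i=1}^{31} A_i] ≤ Σ_i P[A_i] ≤ 31·p = 31·(11/372) = 11/12.
Numerically: 11/12 ≈ 0.9166667.
Is 11/12 < 1? YES.
Since P[∪ A_i] ≤ 11/12 < 1, the complement has P[∩ A_i^c] ≥ 1 − 11/12 = 1/12 > 0, so some outcome avoids every A_i.

31·p = 11/12 ≈ 0.9166667; existence CERTIFIED by the union bound.


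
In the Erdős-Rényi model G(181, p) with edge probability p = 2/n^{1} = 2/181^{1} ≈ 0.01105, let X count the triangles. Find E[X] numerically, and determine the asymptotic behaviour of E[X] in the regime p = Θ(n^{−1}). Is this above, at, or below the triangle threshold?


Number of potential triangles: C(181, 3) = 971970.
Each occurs with probability p³ ≈ (0.01105)³ ≈ 1.3491314e-06.
By linearity: E[X] = C(181, 3)·p³ ≈ 971970 · 1.3491314e-06 ≈ 1.31132.
Here α = 1, so p = 2/n is exactly at the triangle threshold p ~ 1/n. Asymptotically E[X] → c³/6 = 2³/6 = 4/3 ≈ 1.33333, a bounded constant. In this regime the triangle count is asymptotically Poisson(c³/6).

E[X] ≈ 1.31132; in regime p = Θ(1/n^{1}) E[X] stays bounded (at the triangle threshold p ~ 1/n).


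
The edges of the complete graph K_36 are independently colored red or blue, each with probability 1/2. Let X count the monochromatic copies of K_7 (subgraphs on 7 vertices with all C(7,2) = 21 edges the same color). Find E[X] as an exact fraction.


Let X = Σ_S X_S over the C(36, 7) = 8347680 subsets S of size 7, where X_S = 1 if the K_7 on S is monochromatic.
For a fixed S, the K_7 on S has C(7, 2) = 21 edges. P[all 21 edges red] = (1/2)^21, and likewise for blue, so P[monochromatic] = 2·(1/2)^21 = 2^{1 − 21} = 1/1048576.
Summing: E[X] = C(36, 7) · 2^{1 − 21} = 8347680 · 1/1048576 = 260865/32768.
Numerically: E[X] ≈ 7.961.

E[X] = C(36,7)·2^(1−C(7,2)) = 260865/32768 ≈ 7.961.


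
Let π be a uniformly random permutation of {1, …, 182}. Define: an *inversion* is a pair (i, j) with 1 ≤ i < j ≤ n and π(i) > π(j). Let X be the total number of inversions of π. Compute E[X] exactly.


Write X = Σ X_I over the C(182, 2) = 16471 pairs i < j, with X_I the indicator of one inversion.
There are 16471 indicators.
For each fixed pair i < j, the values π(i) and π(j) are two distinct elements of {1, …, 182} in uniformly random order; by symmetry P[π(i) > π(j)] = 1/2.
By linearity: E[X] = 16471 · (1/2) = C(182, 2) · (1/2) = 16471/2 = 16471/2 ≈ 8235.50000.

E[X] = 16471/2 = 8235.50000.


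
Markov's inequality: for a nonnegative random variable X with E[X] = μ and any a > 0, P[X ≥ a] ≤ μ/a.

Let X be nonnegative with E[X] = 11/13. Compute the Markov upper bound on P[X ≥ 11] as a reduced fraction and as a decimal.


μ = E[X] = 11/13, a = 11.
Markov: P[X ≥ 11] ≤ μ/a = (11/13)/11 = 1/13.
Numerically: ≈ 0.0769.
(Since a = 11 > μ = 0.8462, the bound 1/13 is < 1 and informative.)

P[X ≥ 11] ≤ 1/13 ≈ 0.0769.


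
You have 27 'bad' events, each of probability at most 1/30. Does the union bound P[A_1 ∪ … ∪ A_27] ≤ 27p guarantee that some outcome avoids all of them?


Union bound: P[∪_{i=1}^{27} A_i] ≤ Σ_i P[A_i] ≤ 27·p = 27·(1/30) = 9/10.
Numerically: 9/10 ≈ 0.9000.
Is 9/10 < 1? YES.
Since P[∪ A_i] ≤ 9/10 < 1, the complement has P[∩ A_i^c] ≥ 1 − 9/10 = 1/10 > 0, so some outcome avoids every A_i.

27·p = 9/10 ≈ 0.9000; existence CERTIFIED by the union bound.


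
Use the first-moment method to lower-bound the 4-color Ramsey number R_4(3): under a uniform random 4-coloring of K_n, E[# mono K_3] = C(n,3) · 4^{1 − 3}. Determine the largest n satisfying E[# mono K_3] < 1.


We need C(n, 3) · 4^{1 − 3} < 1, i.e. C(n, 3) < 4^{3 − 1} = 16.
Check values of n near the boundary:
  n = 3: C(3, 3) = 1; 1 < 16? YES
  n = 4: C(4, 3) = 4; 4 < 16? YES
  n = 5: C(5, 3) = 10; 10 < 16? YES
  n = 6: C(6, 3) = 20; 20 < 16? NO
  n = 7: C(7, 3) = 35; 35 < 16? NO
  n = 8: C(8, 3) = 56; 56 < 16? NO
The largest n with C(n, 3) < 16 is n = 5 (where E[X] = 5/8 ≈ 0.6250). Hence R_4(3) > 5, i.e. R_4(3) ≥ 6.

Largest n = 5; hence R_4(3) > 5.


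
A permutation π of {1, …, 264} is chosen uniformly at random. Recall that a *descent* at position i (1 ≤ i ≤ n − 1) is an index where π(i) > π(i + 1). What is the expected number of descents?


Write X = Σ X_I over i = 1, …, 263, with X_I the indicator of one descent.
There are 263 indicators.
For each fixed i, the pair (π(i), π(i+1)) is a uniformly random ordered pair of distinct values from {1, …, 264}; by symmetry P[π(i) > π(i+1)] = 1/2.
By linearity: E[X] = 263 · (1/2) = (264 − 1) · (1/2) = 263/2 ≈ 131.5000.

E[X] = 263/2 = 131.5000.


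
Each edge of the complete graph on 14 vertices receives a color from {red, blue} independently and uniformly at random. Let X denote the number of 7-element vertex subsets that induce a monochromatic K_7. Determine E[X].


Let X = Σ_S X_S over the C(14, 7) = 3432 subsets S of size 7, where X_S = 1 if the K_7 on S is monochromatic.
For a fixed S, the K_7 on S has C(7, 2) = 21 edges. P[all 21 edges red] = (1/2)^21, and likewise for blue, so P[monochromatic] = 2·(1/2)^21 = 2^{1 − 21} = 1/1048576.
Summing: E[X] = C(14, 7) · 2^{1 − 21} = 3432 · 1/1048576 = 429/131072.
Numerically: E[X] ≈ 0.003273.

E[X] = C(14,7)·2^(1−C(7,2)) = 429/131072 ≈ 0.003273.


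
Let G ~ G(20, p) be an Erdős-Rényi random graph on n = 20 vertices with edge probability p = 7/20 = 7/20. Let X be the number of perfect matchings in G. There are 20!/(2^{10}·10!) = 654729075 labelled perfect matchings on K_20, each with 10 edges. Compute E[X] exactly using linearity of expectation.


K_20 has 20!/(2^{10}·10!) = 654729075 labelled perfect matchings.
For each such perfect matching H, let X_H = 1 if all 10 edges of H are present in G. Then P[X_H = 1] = p^{10} = (7/20)^{10} = 282475249/10240000000000.
Summing the indicators: E[X] = Σ_H E[X_H] = 654729075 · p^{10} = 654729075 · 282475249/10240000000000 = 7397790339526587/409600000000.
Numerically: E[X] ≈ 18061.

E[X] = 654729075 · (7/20)^{10} = 7397790339526587/409600000000 ≈ 18061.


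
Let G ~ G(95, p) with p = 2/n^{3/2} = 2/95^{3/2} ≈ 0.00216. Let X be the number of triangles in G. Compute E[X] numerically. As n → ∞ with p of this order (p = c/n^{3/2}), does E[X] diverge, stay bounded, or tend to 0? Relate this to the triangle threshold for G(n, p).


Number of potential triangles: C(95, 3) = 138415.
Each occurs with probability p³ ≈ (0.00216)³ ≈ 1.00771e-08.
By linearity: E[X] = C(95, 3)·p³ ≈ 138415 · 1.00771e-08 ≈ 0.001.
Since α = 3/2 > 1, p = c/n^{3/2} = o(1/n) is below the triangle threshold p ~ 1/n. Asymptotically E[X] ~ (c³/6)·n^{3(1−α)} = (2³/6)·n^{-1.5} → 0, so by Markov's inequality G has no triangles w.h.p.

E[X] ≈ 0.001; in regime p = Θ(1/n^{3/2}) E[X] tends to 0 (below the triangle threshold p ~ 1/n).


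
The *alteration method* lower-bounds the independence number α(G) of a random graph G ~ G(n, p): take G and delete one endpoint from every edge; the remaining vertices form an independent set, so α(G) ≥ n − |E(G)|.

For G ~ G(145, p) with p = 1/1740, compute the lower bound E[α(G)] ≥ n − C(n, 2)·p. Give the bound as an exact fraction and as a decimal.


E[|E(G)|] = C(145, 2)·p = 10440 · (1/1740) = 6.
E[α(G)] ≥ n − E[|E(G)|] = 145 − 6 = 139.
Numerically: ≈ 139.000.
(This is only a lower bound; the true E[α(G)] may be larger.)

E[α(G)] ≥ 139 ≈ 139.000.


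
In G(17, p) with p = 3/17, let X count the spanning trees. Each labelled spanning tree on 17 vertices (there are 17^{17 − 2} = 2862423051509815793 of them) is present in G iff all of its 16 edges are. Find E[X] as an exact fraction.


K_17 has 17^{17 − 2} = 2862423051509815793 labelled spanning trees.
For each such spanning tree H, let X_H = 1 if all 16 edges of H are present in G. Then P[X_H = 1] = p^{16} = (3/17)^{16} = 43046721/48661191875666868481.
By linearity: E[X] = Σ_H E[X_H] = 2862423051509815793 · p^{16} = 2862423051509815793 · 43046721/48661191875666868481 = 43046721/17.
Numerically: E[X] ≈ 2.532e+06.

E[X] = 2862423051509815793 · (3/17)^{16} = 43046721/17 ≈ 2.532e+06.


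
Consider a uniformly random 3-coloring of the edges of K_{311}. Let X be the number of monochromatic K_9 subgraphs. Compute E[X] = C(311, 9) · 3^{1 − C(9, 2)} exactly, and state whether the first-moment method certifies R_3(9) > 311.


E[X] = C(311, 9) · 3^{1 − 36} = 66733530156060130 · 3^{−35} = 66733530156060130/50031545098999707.
As a reduced fraction: E[X] = 66733530156060130/50031545098999707 ≈ 1.333829.
Is E[X] < 1? NO.
Since E[X] ≥ 1, the first-moment bound is inconclusive at n = 311; it does NOT by itself certify R_3(9) > 311.

E[X] = 66733530156060130/50031545098999707 ≈ 1.333829; E[X] ≥ 1; first-moment method inconclusive here.


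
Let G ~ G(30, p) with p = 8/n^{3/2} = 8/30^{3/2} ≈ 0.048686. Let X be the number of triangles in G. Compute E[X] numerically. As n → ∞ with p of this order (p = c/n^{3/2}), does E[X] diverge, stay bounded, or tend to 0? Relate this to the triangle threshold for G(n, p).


Number of potential triangles: C(30, 3) = 4060.
Each occurs with probability p³ ≈ (0.048686)³ ≈ 1.1540492e-04.
By linearity: E[X] = C(30, 3)·p³ ≈ 4060 · 1.1540492e-04 ≈ 0.46854.
Since α = 3/2 > 1, p = c/n^{3/2} = o(1/n) is below the triangle threshold p ~ 1/n. Asymptotically E[X] ~ (c³/6)·n^{3(1−α)} = (8³/6)·n^{-1.5} → 0, so by Markov's inequality G has no triangles w.h.p.

E[X] ≈ 0.46854; in regime p = Θ(1/n^{3/2}) E[X] tends to 0 (below the triangle threshold p ~ 1/n).


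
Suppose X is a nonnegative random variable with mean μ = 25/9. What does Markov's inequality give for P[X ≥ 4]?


μ = E[X] = 25/9, a = 4.
Markov: P[X ≥ 4] ≤ μ/a = (25/9)/4 = 25/36.
Numerically: ≈ 0.694.
(Since a = 4 > μ = 2.778, the bound 25/36 is < 1 and informative.)

P[X ≥ 4] ≤ 25/36 ≈ 0.694.


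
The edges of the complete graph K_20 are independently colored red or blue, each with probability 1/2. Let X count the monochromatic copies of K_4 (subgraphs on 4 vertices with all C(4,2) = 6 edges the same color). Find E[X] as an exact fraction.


Let X = Σ_S X_S over the C(20, 4) = 4845 subsets S of size 4, where X_S = 1 if the K_4 on S is monochromatic.
For a fixed S, the K_4 on S has C(4, 2) = 6 edges. P[all 6 edges red] = (1/2)^6, and likewise for blue, so P[monochromatic] = 2·(1/2)^6 = 2^{1 − 6} = 1/32.
By linearity: E[X] = C(20, 4) · 2^{1 − 6} = 4845 · 1/32 = 4845/32.
Numerically: E[X] ≈ 151.4062.

E[X] = C(20,4)·2^(1−C(4,2)) = 4845/32 ≈ 151.4062.


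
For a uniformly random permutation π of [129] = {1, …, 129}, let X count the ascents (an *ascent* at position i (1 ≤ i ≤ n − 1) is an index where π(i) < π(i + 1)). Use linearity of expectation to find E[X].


Write X = Σ X_I over i = 1, …, 128, with X_I the indicator of one ascent.
There are 128 indicators.
For each fixed i, the pair (π(i), π(i+1)) is a uniformly random ordered pair of distinct values from {1, …, 129}; by symmetry P[π(i) < π(i+1)] = 1/2.
By linearity: E[X] = 128 · (1/2) = (129 − 1) · (1/2) = 64 ≈ 64.000000.

E[X] = 64 = 64.000000.


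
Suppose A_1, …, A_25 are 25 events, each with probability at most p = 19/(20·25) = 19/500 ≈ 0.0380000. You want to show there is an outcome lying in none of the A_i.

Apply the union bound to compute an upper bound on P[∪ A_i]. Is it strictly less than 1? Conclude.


Union bound: P[∪_{i=1}^{25} A_i] ≤ Σ_i P[A_i] ≤ 25·p = 25·(19/500) = 19/20.
Numerically: 19/20 ≈ 0.9500000.
Is 19/20 < 1? YES.
Since P[∪ A_i] ≤ 19/20 < 1, the complement has P[∩ A_i^c] ≥ 1 − 19/20 = 1/20 > 0, so some outcome avoids every A_i.

25·p = 19/20 ≈ 0.9500000; existence CERTIFIED by the union bound.


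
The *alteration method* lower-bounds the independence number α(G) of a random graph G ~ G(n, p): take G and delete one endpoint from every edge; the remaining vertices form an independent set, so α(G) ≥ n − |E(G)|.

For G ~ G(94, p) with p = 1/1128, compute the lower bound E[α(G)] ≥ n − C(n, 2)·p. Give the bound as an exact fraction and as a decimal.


E[|E(G)|] = C(94, 2)·p = 4371 · (1/1128) = 31/8.
E[α(G)] ≥ n − E[|E(G)|] = 94 − 31/8 = 721/8.
Numerically: ≈ 90.12500.
(This is only a lower bound; the true E[α(G)] may be larger.)

E[α(G)] ≥ 721/8 ≈ 90.12500.


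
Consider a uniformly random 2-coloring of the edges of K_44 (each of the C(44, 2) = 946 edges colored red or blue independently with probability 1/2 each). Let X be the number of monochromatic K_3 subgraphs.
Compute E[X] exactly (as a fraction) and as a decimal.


Let X = Σ_S X_S over the C(44, 3) = 13244 subsets S of size 3, where X_S = 1 if the K_3 on S is monochromatic.
For a fixed S, the K_3 on S has C(3, 2) = 3 edges. P[all 3 edges red] = (1/2)^3, and likewise for blue, so P[monochromatic] = 2·(1/2)^3 = 2^{1 − 3} = 1/4.
By linearity of expectation: E[X] = C(44, 3) · 2^{1 − 3} = 13244 · 1/4 = 3311.
Numerically: E[X] ≈ 3311.0000.

E[X] = C(44,3)·2^(1−C(3,2)) = 3311 ≈ 3311.0000.


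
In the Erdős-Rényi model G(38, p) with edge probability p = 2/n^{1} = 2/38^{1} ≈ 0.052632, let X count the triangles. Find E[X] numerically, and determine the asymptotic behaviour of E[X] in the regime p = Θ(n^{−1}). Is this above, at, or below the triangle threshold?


Number of potential triangles: C(38, 3) = 8436.
Each occurs with probability p³ ≈ (0.052632)³ ≈ 1.4579385e-04.
By linearity: E[X] = C(38, 3)·p³ ≈ 8436 · 1.4579385e-04 ≈ 1.22992.
Here α = 1, so p = 2/n is exactly at the triangle threshold p ~ 1/n. Asymptotically E[X] → c³/6 = 2³/6 = 4/3 ≈ 1.33333, a bounded constant. In this regime the triangle count is asymptotically Poisson(c³/6).

E[X] ≈ 1.22992; in regime p = Θ(1/n^{1}) E[X] stays bounded (at the triangle threshold p ~ 1/n).


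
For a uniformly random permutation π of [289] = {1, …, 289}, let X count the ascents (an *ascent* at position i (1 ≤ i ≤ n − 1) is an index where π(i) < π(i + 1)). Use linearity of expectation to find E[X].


Write X = Σ X_I over i = 1, …, 288, with X_I the indicator of one ascent.
There are 288 indicators.
For each fixed i, the pair (π(i), π(i+1)) is a uniformly random ordered pair of distinct values from {1, …, 289}; by symmetry P[π(i) < π(i+1)] = 1/2.
By linearity: E[X] = 288 · (1/2) = (289 − 1) · (1/2) = 144 ≈ 144.00000.

E[X] = 144 = 144.00000.


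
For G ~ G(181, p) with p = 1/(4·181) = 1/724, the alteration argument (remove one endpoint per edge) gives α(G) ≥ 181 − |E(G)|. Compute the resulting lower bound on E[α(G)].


E[|E(G)|] = C(181, 2)·p = 16290 · (1/724) = 45/2.
E[α(G)] ≥ n − E[|E(G)|] = 181 − 45/2 = 317/2.
Numerically: ≈ 158.50000.
(This is only a lower bound; the true E[α(G)] may be larger.)

E[α(G)] ≥ 317/2 ≈ 158.50000.


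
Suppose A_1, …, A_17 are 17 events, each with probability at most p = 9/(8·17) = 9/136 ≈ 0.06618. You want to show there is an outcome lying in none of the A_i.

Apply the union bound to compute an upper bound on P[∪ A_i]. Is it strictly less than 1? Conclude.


Union bound: P[∪_{i=1}^{17} A_i] ≤ Σ_i P[A_i] ≤ 17·p = 17·(9/136) = 9/8.
Numerically: 9/8 ≈ 1.12500.
Is 9/8 < 1? NO.
Since the bound 9/8 is ≥ 1, the union bound is uninformative here; it does NOT by itself certify existence.

17·p = 9/8 ≈ 1.12500; existence NOT certified by the union bound.


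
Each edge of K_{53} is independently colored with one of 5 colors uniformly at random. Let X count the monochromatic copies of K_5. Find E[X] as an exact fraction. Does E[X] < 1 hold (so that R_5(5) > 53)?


E[X] = C(53, 5) · 5^{1 − 10} = 2869685 · 5^{−9} = 2869685/1953125.
As a reduced fraction: E[X] = 573937/390625 ≈ 1.4693.
Is E[X] < 1? NO.
Since E[X] ≥ 1, the first-moment bound is inconclusive at n = 53; it does NOT by itself certify R_5(5) > 53.

E[X] = 573937/390625 ≈ 1.4693; E[X] ≥ 1; first-moment method inconclusive here.


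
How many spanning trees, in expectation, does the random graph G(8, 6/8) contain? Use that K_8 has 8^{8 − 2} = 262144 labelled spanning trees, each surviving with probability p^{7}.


K_8 has 8^{8 − 2} = 262144 labelled spanning trees.
For each such spanning tree H, let X_H = 1 if all 7 edges of H are present in G. Then P[X_H = 1] = p^{7} = (3/4)^{7} = 2187/16384.
By linearity of expectation: E[X] = Σ_H E[X_H] = 262144 · p^{7} = 262144 · 2187/16384 = 34992.
Numerically: E[X] ≈ 34992.

E[X] = 262144 · (3/4)^{7} = 34992 ≈ 34992.
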